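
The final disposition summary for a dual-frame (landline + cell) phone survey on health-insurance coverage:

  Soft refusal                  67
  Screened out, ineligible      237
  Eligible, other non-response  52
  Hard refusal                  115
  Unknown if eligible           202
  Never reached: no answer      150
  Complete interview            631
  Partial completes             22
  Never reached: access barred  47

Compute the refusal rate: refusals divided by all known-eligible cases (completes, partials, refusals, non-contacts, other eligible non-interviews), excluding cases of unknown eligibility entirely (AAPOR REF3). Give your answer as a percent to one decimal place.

Refusals = 115 + 67 = 182
No answer / not reached = 150 + 47 = 197
Numerator = 182
Denominator = 631 + 22 + 182 + 197 + 52 = 1084
REF3 = 182 / 1084 = 0.1679

16.8%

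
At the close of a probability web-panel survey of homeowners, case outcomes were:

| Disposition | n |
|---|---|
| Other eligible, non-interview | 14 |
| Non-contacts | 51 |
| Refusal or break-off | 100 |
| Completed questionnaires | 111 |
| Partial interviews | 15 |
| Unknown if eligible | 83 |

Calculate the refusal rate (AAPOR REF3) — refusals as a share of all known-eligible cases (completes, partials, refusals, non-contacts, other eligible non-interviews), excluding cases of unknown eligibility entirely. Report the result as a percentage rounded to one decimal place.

34.4%

Numerator → 100
Denominator → 111 + 15 + 100 + 51 + 14 = 291
REF3 = 100 / 291 = 0.3436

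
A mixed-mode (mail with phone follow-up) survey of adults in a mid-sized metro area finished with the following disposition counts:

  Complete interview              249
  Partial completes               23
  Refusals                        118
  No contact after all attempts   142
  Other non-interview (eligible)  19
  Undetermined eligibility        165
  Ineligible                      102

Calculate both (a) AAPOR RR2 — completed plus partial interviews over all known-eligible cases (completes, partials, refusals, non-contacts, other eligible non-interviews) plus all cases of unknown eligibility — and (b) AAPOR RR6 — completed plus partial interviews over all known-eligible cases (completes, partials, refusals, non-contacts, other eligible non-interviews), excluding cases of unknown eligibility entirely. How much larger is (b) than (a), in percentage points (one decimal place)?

Numerator → 249 + 23 = 272
Denom → 249 + 23 + 118 + 142 + 19 + 165 = 716
RR2 = 272 / 716 = 0.3799
Denom → 249 + 23 + 118 + 142 + 19 = 551
RR6 = 272 / 551 = 0.4936
Difference = 49.36 − 37.99 = 11.37 percentage points

11.4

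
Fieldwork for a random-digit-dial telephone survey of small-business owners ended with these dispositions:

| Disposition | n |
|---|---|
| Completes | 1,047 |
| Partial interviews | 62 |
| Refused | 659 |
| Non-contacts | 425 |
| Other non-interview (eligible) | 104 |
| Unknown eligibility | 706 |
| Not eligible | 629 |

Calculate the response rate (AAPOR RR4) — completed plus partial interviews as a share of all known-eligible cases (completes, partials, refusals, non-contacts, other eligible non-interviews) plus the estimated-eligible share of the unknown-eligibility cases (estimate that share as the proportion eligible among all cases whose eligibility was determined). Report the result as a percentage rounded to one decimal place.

38.9%

Numerator = 1047 + 62 = 1109
Determined eligible = 1047 + 62 + 659 + 425 + 104 = 2297
e = 2297 / (2297 + 629) = 2297 / 2926 = 0.7850
Eligible share of unknowns = 0.7850 × 706 = 554.21
Denominator = 2297 + 554.21 = 2851.21
RR4 = 1109 / 2851.21 = 0.3890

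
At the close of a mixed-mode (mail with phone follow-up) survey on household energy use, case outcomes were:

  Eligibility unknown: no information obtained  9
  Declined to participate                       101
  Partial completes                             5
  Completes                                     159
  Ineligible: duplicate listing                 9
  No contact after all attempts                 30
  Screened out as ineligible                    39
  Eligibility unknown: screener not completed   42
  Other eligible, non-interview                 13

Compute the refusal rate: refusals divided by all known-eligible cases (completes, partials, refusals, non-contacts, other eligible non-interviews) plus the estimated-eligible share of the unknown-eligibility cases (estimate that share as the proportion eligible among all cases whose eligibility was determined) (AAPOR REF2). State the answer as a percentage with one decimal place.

Unknown eligibility = 42 + 9 = 51
Ineligible = 39 + 9 = 48
Num → 101
Known eligible → 159 + 5 + 101 + 30 + 13 = 308
e = 308 / (308 + 48) = 308 / 356 = 0.8652
Estimated eligible among unknowns → 0.8652 × 51 = 44.13
Denom → 308 + 44.13 = 352.13
REF2 = 101 / 352.13 = 0.2868

28.7%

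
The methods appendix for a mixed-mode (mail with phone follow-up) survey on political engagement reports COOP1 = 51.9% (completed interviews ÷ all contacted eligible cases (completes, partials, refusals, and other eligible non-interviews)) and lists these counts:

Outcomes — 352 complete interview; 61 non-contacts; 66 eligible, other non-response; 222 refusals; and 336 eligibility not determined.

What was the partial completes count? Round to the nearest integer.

38

COOP1 = 352 / D = 0.519
D = 352 / 0.519 = 678.2
Rest of base = 640
partial completes = 678.2 − 640 ≈ 38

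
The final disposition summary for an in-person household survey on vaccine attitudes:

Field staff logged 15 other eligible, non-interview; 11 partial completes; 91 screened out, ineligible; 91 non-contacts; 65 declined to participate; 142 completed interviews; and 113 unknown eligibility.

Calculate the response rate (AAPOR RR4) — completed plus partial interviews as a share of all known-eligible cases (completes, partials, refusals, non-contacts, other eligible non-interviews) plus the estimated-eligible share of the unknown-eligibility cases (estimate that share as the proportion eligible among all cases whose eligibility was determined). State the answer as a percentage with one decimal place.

37.1%

Numerator = 142 + 11 = 153
Eligible (known) = 142 + 11 + 65 + 91 + 15 = 324
e = 324 / (324 + 91) = 324 / 415 = 0.7807
e × U = 0.7807 × 113 = 88.22
Denominator = 324 + 88.22 = 412.22
RR4 = 153 / 412.22 = 0.3712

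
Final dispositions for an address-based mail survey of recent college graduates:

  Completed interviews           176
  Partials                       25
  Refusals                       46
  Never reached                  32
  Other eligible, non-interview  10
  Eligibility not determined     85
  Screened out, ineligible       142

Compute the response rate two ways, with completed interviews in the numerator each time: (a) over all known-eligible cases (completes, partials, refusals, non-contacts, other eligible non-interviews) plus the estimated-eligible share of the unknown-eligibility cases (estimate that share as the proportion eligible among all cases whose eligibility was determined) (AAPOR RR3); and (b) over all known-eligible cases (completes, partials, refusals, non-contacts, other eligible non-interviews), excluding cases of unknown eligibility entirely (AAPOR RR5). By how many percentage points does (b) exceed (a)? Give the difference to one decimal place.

10.0

Num: 176
Eligible (known): 176 + 25 + 46 + 32 + 10 = 289
e = 289 / (289 + 142) = 289 / 431 = 0.6705
e × U: 0.6705 × 85 = 56.99
Denom: 289 + 56.99 = 345.99
RR3 = 176 / 345.99 = 0.5087
Denom: 176 + 25 + 46 + 32 + 10 = 289
RR5 = 176 / 289 = 0.6090
Difference = 60.90 − 50.87 = 10.03 percentage points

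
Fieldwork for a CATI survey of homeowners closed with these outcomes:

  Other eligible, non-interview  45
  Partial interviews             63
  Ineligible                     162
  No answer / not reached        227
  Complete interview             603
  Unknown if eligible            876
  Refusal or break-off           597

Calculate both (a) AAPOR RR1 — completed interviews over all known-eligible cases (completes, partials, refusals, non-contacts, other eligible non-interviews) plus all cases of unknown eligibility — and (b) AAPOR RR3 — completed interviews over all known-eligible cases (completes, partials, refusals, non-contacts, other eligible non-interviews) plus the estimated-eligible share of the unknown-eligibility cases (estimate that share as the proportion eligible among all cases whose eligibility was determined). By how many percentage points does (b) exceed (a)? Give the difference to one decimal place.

0.9

Numerator = 603
Base = 603 + 63 + 597 + 227 + 45 + 876 = 2411
RR1 = 603 / 2411 = 0.2501
Determined eligible = 603 + 63 + 597 + 227 + 45 = 1535
e = 1535 / (1535 + 162) = 1535 / 1697 = 0.9045
Eligible share of unknowns = 0.9045 × 876 = 792.34
Base = 1535 + 792.34 = 2327.34
RR3 = 603 / 2327.34 = 0.2591
Difference = 25.91 − 25.01 = 0.90 percentage points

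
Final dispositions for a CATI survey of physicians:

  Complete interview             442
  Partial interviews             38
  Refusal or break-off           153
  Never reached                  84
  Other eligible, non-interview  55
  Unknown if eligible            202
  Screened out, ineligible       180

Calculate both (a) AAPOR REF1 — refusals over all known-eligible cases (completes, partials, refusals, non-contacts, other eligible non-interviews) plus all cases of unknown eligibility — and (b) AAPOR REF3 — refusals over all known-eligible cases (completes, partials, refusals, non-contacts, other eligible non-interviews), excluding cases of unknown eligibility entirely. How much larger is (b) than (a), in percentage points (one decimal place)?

4.1

Numerator = 153
Denom = 442 + 38 + 153 + 84 + 55 + 202 = 974
REF1 = 153 / 974 = 0.1571
Denom = 442 + 38 + 153 + 84 + 55 = 772
REF3 = 153 / 772 = 0.1982
Difference = 19.82 − 15.71 = 4.11 percentage points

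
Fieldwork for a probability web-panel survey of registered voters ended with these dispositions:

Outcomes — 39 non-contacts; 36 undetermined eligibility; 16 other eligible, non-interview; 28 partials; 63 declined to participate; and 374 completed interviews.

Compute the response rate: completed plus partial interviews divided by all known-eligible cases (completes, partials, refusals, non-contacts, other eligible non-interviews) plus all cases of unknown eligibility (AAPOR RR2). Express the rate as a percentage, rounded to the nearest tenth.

Num = 374 + 28 = 402
Denominator = 374 + 28 + 63 + 39 + 16 + 36 = 556
RR2 = 402 / 556 = 0.7230

72.3%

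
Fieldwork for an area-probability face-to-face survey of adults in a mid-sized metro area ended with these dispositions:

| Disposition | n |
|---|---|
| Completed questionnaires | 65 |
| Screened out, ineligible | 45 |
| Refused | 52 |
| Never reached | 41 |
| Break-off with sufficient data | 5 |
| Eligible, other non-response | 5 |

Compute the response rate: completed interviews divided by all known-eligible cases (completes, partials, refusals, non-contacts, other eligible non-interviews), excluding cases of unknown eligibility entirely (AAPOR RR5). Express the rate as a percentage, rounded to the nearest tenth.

38.7%

Top = 65
Base = 65 + 5 + 52 + 41 + 5 = 168
RR5 = 65 / 168 = 0.3869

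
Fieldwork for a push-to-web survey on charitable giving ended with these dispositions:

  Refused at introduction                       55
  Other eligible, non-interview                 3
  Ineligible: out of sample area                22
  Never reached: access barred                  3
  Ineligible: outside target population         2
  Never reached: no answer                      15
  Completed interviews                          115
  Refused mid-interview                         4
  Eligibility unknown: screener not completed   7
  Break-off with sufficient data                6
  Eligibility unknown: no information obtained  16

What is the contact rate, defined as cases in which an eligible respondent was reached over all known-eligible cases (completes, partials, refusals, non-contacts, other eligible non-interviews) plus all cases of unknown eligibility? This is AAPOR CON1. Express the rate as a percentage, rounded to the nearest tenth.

Refusals = 55 + 4 = 59
Never reached = 15 + 3 = 18
Eligibility not determined = 7 + 16 = 23
Ineligible = 2 + 22 = 24
Numerator: 115 + 6 + 59 + 3 = 183
Base: 115 + 6 + 59 + 18 + 3 + 23 = 224
CON1 = 183 / 224 = 0.8170

81.7%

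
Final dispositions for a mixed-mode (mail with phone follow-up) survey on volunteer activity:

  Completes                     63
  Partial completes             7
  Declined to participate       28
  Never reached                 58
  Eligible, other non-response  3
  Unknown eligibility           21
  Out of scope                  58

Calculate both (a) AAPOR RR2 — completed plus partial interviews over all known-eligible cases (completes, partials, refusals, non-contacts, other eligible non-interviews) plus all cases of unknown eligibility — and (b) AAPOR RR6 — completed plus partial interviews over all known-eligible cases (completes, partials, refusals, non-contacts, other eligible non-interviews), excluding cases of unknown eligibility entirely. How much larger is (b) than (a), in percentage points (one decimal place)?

Numerator = 63 + 7 = 70
Denominator = 63 + 7 + 28 + 58 + 3 + 21 = 180
RR2 = 70 / 180 = 0.3889
Denominator = 63 + 7 + 28 + 58 + 3 = 159
RR6 = 70 / 159 = 0.4403
Difference = 44.03 − 38.89 = 5.14 percentage points

5.1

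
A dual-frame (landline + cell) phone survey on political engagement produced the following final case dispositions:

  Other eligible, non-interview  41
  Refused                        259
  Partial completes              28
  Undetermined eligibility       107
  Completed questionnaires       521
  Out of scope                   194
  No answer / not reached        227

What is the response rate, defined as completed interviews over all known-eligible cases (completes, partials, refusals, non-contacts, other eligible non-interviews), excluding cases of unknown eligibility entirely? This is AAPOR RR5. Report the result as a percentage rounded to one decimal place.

48.4%

Num → 521
Denom → 521 + 28 + 259 + 227 + 41 = 1076
RR5 = 521 / 1076 = 0.4842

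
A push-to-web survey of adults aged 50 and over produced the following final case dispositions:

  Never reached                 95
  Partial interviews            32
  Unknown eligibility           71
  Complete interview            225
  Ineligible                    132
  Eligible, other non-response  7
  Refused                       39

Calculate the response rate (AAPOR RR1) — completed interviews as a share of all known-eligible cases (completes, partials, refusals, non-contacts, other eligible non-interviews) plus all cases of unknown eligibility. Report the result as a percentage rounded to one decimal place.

Num = 225
Base = 225 + 32 + 39 + 95 + 7 + 71 = 469
RR1 = 225 / 469 = 0.4797

48.0%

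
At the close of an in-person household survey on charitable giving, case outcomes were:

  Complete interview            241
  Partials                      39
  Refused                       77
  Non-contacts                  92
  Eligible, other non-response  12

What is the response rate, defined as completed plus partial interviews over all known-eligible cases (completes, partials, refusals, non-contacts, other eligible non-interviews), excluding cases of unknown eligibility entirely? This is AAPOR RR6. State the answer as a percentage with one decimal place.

Top → 241 + 39 = 280
Denom → 241 + 39 + 77 + 92 + 12 = 461
RR6 = 280 / 461 = 0.6074

60.7%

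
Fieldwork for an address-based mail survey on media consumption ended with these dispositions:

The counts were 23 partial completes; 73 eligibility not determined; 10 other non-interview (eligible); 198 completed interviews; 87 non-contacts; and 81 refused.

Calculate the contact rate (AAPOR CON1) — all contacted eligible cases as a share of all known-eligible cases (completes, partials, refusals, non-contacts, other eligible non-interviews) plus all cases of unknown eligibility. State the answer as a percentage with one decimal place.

66.1%

Num → 198 + 23 + 81 + 10 = 312
Denom → 198 + 23 + 81 + 87 + 10 + 73 = 472
CON1 = 312 / 472 = 0.6610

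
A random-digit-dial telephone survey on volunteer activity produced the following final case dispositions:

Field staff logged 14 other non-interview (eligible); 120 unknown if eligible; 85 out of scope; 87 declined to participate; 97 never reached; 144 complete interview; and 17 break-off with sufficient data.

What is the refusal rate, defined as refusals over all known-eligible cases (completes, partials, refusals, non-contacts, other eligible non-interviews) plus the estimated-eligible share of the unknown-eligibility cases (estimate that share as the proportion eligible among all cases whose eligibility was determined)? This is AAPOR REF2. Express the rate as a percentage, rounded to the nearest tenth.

19.1%

Num → 87
Determined eligible → 144 + 17 + 87 + 97 + 14 = 359
e = 359 / (359 + 85) = 359 / 444 = 0.8086
Estimated eligible among unknowns → 0.8086 × 120 = 97.03
Denom → 359 + 97.03 = 456.03
REF2 = 87 / 456.03 = 0.1908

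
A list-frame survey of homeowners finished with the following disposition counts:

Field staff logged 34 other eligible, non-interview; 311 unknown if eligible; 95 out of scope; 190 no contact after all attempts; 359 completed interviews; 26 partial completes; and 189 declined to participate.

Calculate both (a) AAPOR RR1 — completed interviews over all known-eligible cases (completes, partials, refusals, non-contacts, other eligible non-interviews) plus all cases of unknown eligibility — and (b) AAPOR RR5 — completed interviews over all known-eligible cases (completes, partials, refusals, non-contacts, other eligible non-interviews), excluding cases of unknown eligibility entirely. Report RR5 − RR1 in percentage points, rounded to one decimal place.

12.6

Top: 359
Base: 359 + 26 + 189 + 190 + 34 + 311 = 1109
RR1 = 359 / 1109 = 0.3237
Base: 359 + 26 + 189 + 190 + 34 = 798
RR5 = 359 / 798 = 0.4499
Difference = 44.99 − 32.37 = 12.62 percentage points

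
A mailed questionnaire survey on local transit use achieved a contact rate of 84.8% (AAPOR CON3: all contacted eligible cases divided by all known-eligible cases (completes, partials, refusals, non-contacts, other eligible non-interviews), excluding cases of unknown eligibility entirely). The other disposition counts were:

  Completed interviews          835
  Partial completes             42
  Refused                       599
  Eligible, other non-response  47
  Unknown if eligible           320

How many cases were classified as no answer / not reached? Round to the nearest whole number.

Top → 835 + 42 + 599 + 47 = 1523
CON3 = 1523 / D = 0.848
D = 1523 / 0.848 = 1796.0
Rest of base = 1523
no answer / not reached = 1796.0 − 1523 ≈ 273

273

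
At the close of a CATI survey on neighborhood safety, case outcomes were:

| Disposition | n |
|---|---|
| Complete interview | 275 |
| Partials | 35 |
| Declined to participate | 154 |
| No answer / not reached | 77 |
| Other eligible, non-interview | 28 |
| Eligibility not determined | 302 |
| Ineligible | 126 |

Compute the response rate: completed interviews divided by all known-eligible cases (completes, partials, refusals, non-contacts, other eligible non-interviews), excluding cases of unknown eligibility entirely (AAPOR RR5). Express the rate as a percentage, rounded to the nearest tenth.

Top: 275
Denominator: 275 + 35 + 154 + 77 + 28 = 569
RR5 = 275 / 569 = 0.4833

48.3%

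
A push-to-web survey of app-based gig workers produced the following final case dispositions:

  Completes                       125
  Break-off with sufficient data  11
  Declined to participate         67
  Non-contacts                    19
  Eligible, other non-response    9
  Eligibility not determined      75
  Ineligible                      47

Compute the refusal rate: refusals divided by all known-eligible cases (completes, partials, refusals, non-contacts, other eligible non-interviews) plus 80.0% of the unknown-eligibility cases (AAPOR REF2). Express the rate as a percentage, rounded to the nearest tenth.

Numerator: 67
Eligible (known): 125 + 11 + 67 + 19 + 9 = 231
e × U: 0.8000 × 75 = 60.00
Denominator: 231 + 60.00 = 291.00
REF2 = 67 / 291.00 = 0.2302

23.0%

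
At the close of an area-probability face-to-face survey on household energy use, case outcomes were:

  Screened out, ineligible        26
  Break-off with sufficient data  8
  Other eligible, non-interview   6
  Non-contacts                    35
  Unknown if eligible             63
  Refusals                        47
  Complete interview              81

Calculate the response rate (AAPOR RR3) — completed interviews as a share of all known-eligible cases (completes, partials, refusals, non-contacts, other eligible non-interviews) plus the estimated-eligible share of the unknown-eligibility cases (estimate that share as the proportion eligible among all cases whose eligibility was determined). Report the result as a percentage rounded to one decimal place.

Num = 81
Determined eligible = 81 + 8 + 47 + 35 + 6 = 177
e = 177 / (177 + 26) = 177 / 203 = 0.8719
Estimated eligible among unknowns = 0.8719 × 63 = 54.93
Denominator = 177 + 54.93 = 231.93
RR3 = 81 / 231.93 = 0.3492

34.9%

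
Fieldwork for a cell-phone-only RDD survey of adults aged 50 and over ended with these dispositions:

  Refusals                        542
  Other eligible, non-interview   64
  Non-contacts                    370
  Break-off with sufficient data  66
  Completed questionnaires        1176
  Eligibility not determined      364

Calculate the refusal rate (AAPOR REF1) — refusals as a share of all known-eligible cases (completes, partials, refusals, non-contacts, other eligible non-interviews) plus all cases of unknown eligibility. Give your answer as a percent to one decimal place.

21.0%

Numerator: 542
Denom: 1176 + 66 + 542 + 370 + 64 + 364 = 2582
REF1 = 542 / 2582 = 0.2099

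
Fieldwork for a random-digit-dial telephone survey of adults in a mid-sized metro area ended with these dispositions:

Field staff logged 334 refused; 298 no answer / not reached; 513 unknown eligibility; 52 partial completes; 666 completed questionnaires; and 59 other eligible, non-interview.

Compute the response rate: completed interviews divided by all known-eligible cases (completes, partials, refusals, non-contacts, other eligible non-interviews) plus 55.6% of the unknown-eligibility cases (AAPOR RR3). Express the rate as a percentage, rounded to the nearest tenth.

39.3%

Numerator: 666
Eligible (known): 666 + 52 + 334 + 298 + 59 = 1409
Estimated eligible among unknowns: 0.5560 × 513 = 285.23
Denom: 1409 + 285.23 = 1694.23
RR3 = 666 / 1694.23 = 0.3931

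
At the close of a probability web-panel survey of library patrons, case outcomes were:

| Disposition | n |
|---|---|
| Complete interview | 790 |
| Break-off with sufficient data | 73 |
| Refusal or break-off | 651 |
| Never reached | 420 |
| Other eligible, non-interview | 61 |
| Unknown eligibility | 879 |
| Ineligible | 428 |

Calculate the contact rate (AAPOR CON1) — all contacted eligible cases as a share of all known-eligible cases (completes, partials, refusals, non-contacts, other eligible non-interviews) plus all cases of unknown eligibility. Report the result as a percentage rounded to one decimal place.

54.8%

Numerator → 790 + 73 + 651 + 61 = 1575
Denom → 790 + 73 + 651 + 420 + 61 + 879 = 2874
CON1 = 1575 / 2874 = 0.5480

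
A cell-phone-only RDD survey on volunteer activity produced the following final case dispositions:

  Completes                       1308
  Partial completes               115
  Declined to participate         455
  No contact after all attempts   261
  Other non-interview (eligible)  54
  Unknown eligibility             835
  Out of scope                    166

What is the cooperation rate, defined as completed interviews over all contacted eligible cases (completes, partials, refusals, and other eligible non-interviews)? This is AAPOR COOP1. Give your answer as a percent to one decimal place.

67.7%

Num = 1308
Denom = 1308 + 115 + 455 + 54 = 1932
COOP1 = 1308 / 1932 = 0.6770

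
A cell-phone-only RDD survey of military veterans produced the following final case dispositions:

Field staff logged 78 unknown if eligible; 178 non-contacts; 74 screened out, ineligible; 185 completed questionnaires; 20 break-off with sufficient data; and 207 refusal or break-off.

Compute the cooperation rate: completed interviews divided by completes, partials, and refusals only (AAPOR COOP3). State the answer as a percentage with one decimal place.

44.9%

Numerator → 185
Base → 185 + 20 + 207 = 412
COOP3 = 185 / 412 = 0.4490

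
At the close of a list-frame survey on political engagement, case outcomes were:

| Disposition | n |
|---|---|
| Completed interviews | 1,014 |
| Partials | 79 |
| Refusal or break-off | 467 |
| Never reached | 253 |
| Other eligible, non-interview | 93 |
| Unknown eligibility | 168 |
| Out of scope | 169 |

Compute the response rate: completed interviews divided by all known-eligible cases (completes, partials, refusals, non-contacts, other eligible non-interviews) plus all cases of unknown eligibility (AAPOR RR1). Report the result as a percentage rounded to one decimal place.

48.9%

Top → 1014
Denominator → 1014 + 79 + 467 + 253 + 93 + 168 = 2074
RR1 = 1014 / 2074 = 0.4889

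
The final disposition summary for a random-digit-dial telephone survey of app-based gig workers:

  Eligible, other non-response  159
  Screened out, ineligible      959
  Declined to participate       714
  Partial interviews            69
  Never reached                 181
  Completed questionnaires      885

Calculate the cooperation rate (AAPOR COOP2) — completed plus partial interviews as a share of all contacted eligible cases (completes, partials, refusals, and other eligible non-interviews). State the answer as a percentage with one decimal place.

Num → 885 + 69 = 954
Base → 885 + 69 + 714 + 159 = 1827
COOP2 = 954 / 1827 = 0.5222

52.2%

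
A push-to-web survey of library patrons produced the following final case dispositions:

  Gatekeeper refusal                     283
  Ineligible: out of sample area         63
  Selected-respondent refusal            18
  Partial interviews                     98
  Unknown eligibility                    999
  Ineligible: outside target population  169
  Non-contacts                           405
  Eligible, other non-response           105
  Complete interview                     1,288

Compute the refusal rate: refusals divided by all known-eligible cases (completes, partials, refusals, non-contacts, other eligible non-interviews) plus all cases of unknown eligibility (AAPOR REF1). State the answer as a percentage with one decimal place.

Declined to participate = 283 + 18 = 301
Ineligible = 169 + 63 = 232
Num: 301
Base: 1288 + 98 + 301 + 405 + 105 + 999 = 3196
REF1 = 301 / 3196 = 0.0942

9.4%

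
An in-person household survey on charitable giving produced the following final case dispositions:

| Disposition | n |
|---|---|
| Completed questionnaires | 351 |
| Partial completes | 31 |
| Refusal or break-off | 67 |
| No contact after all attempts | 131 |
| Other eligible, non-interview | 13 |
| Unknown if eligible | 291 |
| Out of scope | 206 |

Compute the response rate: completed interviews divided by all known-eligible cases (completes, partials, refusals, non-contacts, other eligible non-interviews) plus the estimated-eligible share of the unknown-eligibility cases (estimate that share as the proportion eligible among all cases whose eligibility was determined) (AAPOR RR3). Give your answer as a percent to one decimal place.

Numerator → 351
Known eligible → 351 + 31 + 67 + 131 + 13 = 593
e = 593 / (593 + 206) = 593 / 799 = 0.7422
e × U → 0.7422 × 291 = 215.98
Denom → 593 + 215.98 = 808.98
RR3 = 351 / 808.98 = 0.4339

43.4%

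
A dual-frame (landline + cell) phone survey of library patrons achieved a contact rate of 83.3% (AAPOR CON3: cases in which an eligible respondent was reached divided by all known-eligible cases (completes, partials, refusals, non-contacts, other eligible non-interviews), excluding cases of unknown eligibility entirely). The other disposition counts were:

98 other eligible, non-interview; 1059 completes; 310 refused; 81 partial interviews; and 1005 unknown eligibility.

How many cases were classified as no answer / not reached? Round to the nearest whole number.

Num → 1059 + 81 + 310 + 98 = 1548
CON3 = 1548 / D = 0.833
D = 1548 / 0.833 = 1858.3
Remaining denominator categories sum to 1548
no answer / not reached = 1858.3 − 1548 ≈ 310

310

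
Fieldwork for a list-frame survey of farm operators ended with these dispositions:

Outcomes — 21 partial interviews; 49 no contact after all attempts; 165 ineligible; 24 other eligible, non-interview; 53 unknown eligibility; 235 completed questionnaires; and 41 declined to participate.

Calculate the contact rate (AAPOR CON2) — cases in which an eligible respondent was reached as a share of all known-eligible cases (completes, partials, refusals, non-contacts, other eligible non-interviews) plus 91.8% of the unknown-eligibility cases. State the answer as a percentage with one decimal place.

76.7%

Top = 235 + 21 + 41 + 24 = 321
Eligible (known) = 235 + 21 + 41 + 49 + 24 = 370
Estimated eligible among unknowns = 0.9180 × 53 = 48.65
Denom = 370 + 48.65 = 418.65
CON2 = 321 / 418.65 = 0.7668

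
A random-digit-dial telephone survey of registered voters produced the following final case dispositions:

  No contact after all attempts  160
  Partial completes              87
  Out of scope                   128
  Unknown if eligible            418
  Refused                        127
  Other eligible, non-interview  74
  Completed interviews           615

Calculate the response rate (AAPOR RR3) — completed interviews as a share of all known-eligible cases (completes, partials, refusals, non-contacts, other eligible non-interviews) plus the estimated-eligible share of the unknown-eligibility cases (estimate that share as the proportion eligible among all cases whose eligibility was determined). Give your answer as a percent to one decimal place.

42.8%

Numerator: 615
Eligible (known): 615 + 87 + 127 + 160 + 74 = 1063
e = 1063 / (1063 + 128) = 1063 / 1191 = 0.8925
Eligible share of unknowns: 0.8925 × 418 = 373.06
Base: 1063 + 373.06 = 1436.06
RR3 = 615 / 1436.06 = 0.4283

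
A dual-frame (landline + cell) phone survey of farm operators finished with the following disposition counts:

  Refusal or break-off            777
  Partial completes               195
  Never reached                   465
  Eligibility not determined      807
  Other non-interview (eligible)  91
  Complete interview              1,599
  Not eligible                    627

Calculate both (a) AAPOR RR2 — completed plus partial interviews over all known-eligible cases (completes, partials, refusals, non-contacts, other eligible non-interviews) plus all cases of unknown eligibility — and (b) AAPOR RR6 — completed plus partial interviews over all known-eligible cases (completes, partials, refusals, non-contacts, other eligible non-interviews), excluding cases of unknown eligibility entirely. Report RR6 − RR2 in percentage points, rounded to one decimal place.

Num → 1599 + 195 = 1794
Base → 1599 + 195 + 777 + 465 + 91 + 807 = 3934
RR2 = 1794 / 3934 = 0.4560
Base → 1599 + 195 + 777 + 465 + 91 = 3127
RR6 = 1794 / 3127 = 0.5737
Difference = 57.37 − 45.60 = 11.77 percentage points

11.8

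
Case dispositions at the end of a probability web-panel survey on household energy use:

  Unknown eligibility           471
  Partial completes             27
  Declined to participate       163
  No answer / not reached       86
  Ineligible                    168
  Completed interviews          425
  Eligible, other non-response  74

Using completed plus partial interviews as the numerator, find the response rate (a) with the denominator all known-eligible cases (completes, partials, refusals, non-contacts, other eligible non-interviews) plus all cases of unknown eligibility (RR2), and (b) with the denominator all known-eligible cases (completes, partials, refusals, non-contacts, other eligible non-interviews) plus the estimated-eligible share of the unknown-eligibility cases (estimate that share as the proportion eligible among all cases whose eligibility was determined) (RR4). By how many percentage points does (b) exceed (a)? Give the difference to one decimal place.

Top = 425 + 27 = 452
Base = 425 + 27 + 163 + 86 + 74 + 471 = 1246
RR2 = 452 / 1246 = 0.3628
Eligible (known) = 425 + 27 + 163 + 86 + 74 = 775
e = 775 / (775 + 168) = 775 / 943 = 0.8218
Eligible share of unknowns = 0.8218 × 471 = 387.07
Base = 775 + 387.07 = 1162.07
RR4 = 452 / 1162.07 = 0.3890
Difference = 38.90 − 36.28 = 2.62 percentage points

2.6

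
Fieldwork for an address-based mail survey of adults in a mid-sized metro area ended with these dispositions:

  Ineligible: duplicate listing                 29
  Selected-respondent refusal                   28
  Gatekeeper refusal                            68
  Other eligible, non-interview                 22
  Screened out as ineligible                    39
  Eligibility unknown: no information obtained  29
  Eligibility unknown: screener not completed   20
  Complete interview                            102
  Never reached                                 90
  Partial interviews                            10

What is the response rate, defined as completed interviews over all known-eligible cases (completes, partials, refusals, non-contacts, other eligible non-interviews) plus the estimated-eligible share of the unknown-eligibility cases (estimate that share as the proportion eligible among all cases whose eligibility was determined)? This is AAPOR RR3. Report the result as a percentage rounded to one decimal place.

Refusal or break-off = 68 + 28 = 96
Eligibility not determined = 20 + 29 = 49
Not eligible = 39 + 29 = 68
Top = 102
Known eligible = 102 + 10 + 96 + 90 + 22 = 320
e = 320 / (320 + 68) = 320 / 388 = 0.8247
Estimated eligible among unknowns = 0.8247 × 49 = 40.41
Denominator = 320 + 40.41 = 360.41
RR3 = 102 / 360.41 = 0.2830

28.3%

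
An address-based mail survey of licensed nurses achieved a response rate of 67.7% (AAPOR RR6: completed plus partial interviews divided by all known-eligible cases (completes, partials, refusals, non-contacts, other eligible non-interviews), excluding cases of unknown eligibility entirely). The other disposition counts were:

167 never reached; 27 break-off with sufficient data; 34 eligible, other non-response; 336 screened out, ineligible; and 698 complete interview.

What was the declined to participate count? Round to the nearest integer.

Numerator = 698 + 27 = 725
RR6 = 725 / D = 0.677
D = 725 / 0.677 = 1070.9
Remaining denominator categories sum to 926
declined to participate = 1070.9 − 926 ≈ 145

145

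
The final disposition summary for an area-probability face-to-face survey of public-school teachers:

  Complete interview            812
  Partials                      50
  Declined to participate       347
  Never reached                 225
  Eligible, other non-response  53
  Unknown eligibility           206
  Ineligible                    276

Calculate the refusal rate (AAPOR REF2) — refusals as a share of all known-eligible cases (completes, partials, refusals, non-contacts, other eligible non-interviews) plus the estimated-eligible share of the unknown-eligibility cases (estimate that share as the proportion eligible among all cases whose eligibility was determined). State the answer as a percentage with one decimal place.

Num = 347
Determined eligible = 812 + 50 + 347 + 225 + 53 = 1487
e = 1487 / (1487 + 276) = 1487 / 1763 = 0.8434
Eligible share of unknowns = 0.8434 × 206 = 173.74
Base = 1487 + 173.74 = 1660.74
REF2 = 347 / 1660.74 = 0.2089

20.9%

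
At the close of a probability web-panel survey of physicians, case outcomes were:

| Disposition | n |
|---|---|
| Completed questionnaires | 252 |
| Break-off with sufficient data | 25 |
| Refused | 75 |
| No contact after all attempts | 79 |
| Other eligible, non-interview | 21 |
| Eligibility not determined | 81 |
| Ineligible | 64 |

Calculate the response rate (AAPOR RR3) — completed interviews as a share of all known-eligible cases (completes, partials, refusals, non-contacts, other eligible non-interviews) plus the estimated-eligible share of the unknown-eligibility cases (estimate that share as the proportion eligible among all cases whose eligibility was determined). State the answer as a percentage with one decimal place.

Numerator: 252
Eligible (known): 252 + 25 + 75 + 79 + 21 = 452
e = 452 / (452 + 64) = 452 / 516 = 0.8760
Estimated eligible among unknowns: 0.8760 × 81 = 70.96
Denominator: 452 + 70.96 = 522.96
RR3 = 252 / 522.96 = 0.4819

48.2%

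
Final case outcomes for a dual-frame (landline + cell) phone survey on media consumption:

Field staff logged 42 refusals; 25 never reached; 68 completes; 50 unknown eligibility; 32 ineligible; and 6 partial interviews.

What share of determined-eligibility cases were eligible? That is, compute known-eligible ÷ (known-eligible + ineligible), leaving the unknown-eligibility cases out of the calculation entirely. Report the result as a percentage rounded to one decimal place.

81.5%

Determined eligible = 68 + 6 + 42 + 25 = 141
e = 141 / (141 + 32) = 141 / 173 = 0.8150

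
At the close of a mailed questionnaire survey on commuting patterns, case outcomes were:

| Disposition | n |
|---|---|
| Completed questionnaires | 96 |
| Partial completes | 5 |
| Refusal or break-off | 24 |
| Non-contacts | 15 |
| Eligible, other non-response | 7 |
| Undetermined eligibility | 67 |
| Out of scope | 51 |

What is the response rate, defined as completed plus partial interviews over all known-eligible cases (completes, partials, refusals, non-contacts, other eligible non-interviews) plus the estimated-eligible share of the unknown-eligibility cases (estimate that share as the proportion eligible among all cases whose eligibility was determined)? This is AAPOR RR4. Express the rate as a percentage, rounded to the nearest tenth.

51.3%

Num: 96 + 5 = 101
Known eligible: 96 + 5 + 24 + 15 + 7 = 147
e = 147 / (147 + 51) = 147 / 198 = 0.7424
e × U: 0.7424 × 67 = 49.74
Base: 147 + 49.74 = 196.74
RR4 = 101 / 196.74 = 0.5134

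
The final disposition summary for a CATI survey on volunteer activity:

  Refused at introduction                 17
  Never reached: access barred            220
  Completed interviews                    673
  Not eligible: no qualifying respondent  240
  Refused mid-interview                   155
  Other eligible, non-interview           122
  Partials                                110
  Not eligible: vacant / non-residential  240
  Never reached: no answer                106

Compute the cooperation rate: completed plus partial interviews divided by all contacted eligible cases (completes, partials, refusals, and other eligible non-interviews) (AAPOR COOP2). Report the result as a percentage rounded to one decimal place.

72.7%

Refusals = 17 + 155 = 172
No answer / not reached = 106 + 220 = 326
Out of scope = 240 + 240 = 480
Numerator = 673 + 110 = 783
Denominator = 673 + 110 + 172 + 122 = 1077
COOP2 = 783 / 1077 = 0.7270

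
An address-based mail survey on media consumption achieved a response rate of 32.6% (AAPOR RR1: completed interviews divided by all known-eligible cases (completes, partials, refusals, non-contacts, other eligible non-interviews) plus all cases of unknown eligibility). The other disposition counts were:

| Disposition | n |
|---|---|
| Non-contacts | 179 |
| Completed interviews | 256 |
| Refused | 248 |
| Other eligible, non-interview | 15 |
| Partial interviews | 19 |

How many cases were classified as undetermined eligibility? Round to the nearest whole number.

68

RR1 = 256 / D = 0.326
D = 256 / 0.326 = 785.3
Rest of base = 717
undetermined eligibility = 785.3 − 717 ≈ 68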